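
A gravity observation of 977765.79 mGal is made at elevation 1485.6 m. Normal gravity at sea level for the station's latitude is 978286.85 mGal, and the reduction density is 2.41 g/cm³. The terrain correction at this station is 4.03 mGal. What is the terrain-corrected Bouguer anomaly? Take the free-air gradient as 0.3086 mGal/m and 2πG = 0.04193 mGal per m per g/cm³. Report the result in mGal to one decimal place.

-208.7

Free-air correction = 0.3086 × 1485.6 = 458.46 mGal
Free-air anomaly = 977765.79 − 978286.85 + (458.46) = -62.60 mGal
Bouguer slab correction = 0.04193 × 2.41 × 1485.6 = 150.12 mGal
Simple Bouguer anomaly = -62.60 − (150.12) = -212.72 mGal
Complete Bouguer anomaly = -212.72 + 4.03 = -208.69 mGal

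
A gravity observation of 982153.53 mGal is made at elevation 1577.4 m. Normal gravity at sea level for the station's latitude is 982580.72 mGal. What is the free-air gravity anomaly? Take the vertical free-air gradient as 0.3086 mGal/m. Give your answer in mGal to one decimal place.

Free-air correction = 0.3086 × 1577.4 = 486.79 mGal
Free-air anomaly = 982153.53 − 982580.72 + (486.79) = 59.60 mGal

59.6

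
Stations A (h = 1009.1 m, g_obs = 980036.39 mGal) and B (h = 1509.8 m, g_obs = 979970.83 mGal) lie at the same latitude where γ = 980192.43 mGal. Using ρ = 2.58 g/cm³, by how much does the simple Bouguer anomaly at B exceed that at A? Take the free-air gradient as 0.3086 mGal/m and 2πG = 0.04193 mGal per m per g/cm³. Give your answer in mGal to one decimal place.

Δg_SB(A) = 980036.39 − 980192.43 + 0.3086×1009.1 − 0.04193×2.58×1009.1 = 46.20 mGal
Δg_SB(B) = 979970.83 − 980192.43 + 0.3086×1509.8 − 0.04193×2.58×1509.8 = 81.00 mGal
Difference = 81.00 − (46.20) = 34.80 mGal

34.8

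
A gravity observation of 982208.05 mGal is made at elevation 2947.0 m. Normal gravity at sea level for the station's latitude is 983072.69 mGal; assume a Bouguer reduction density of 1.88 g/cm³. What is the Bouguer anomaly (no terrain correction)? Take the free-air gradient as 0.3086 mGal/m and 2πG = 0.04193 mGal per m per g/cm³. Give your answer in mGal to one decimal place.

Free-air correction = 0.3086 × 2947.0 = 909.44 mGal
Free-air anomaly = 982208.05 − 983072.69 + (909.44) = 44.80 mGal
Bouguer slab correction = 0.04193 × 1.88 × 2947.0 = 232.31 mGal
Simple Bouguer anomaly = 44.80 − (232.31) = -187.51 mGal

-187.5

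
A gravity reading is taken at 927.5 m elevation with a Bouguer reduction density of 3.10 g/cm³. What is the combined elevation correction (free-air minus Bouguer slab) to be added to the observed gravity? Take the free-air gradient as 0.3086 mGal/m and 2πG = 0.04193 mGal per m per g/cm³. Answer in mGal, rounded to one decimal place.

Combined gradient = 0.3086 − 0.04193 × 3.10 = 0.1786170 mGal/m
Combined elevation correction = 0.1786170 × 927.5 = 165.7 mGal

165.7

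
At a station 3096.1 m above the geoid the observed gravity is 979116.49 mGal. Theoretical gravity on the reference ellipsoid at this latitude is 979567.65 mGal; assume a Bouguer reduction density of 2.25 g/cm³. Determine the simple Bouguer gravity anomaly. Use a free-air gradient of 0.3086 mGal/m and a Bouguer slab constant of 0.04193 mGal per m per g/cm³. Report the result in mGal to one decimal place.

Free-air correction = 0.3086 × 3096.1 = 955.46 mGal
Free-air anomaly = 979116.49 − 979567.65 + (955.46) = 504.30 mGal
Bouguer slab correction = 0.04193 × 2.25 × 3096.1 = 292.09 mGal
Simple Bouguer anomaly = 504.30 − (292.09) = 212.21 mGal

212.2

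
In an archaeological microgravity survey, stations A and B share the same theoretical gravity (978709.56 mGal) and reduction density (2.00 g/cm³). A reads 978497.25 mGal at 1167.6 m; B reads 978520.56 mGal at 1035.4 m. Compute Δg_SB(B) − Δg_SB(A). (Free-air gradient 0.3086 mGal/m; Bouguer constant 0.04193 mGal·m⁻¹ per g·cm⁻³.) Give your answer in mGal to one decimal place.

-6.4

Δg_SB(A) = 978497.25 − 978709.56 + 0.3086×1167.6 − 0.04193×2.00×1167.6 = 50.10 mGal
Δg_SB(B) = 978520.56 − 978709.56 + 0.3086×1035.4 − 0.04193×2.00×1035.4 = 43.70 mGal
Difference = 43.70 − (50.10) = -6.40 mGal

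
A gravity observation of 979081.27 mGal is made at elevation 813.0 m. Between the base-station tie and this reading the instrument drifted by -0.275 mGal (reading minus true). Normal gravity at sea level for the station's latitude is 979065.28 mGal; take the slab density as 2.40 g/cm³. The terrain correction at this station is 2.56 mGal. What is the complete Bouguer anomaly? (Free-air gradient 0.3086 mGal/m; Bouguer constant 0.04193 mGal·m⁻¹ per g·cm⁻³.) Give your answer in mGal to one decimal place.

187.9

Drift-corrected reading = 979081.27 − (-0.275) = 979081.545 mGal
Free-air correction = 0.3086 × 813.0 = 250.89 mGal
Free-air anomaly = 979081.545 − 979065.28 + (250.89) = 267.155 mGal
Bouguer slab correction = 0.04193 × 2.40 × 813.0 = 81.81 mGal
Simple Bouguer anomaly = 267.155 − (81.81) = 185.345 mGal
Complete Bouguer anomaly = 185.345 + 2.56 = 187.905 mGal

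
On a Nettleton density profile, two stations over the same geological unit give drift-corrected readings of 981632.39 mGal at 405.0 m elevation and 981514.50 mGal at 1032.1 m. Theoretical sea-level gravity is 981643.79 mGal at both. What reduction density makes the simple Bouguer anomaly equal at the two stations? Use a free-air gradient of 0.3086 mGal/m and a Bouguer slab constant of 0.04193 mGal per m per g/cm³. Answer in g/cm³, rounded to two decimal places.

Δg_obs = 981514.50 − 981632.39 = -117.89 mGal over Δh = 1032.1 − 405.0 = 627.1 m
Equal Bouguer anomalies ⇒ Δg_obs + (0.3086 − 0.04193ρ)·Δh = 0
0.3086 − 0.04193ρ = −Δg_obs/Δh = 0.18799
ρ = (0.3086 − 0.18799) / 0.04193 = 2.88 g/cm³

2.88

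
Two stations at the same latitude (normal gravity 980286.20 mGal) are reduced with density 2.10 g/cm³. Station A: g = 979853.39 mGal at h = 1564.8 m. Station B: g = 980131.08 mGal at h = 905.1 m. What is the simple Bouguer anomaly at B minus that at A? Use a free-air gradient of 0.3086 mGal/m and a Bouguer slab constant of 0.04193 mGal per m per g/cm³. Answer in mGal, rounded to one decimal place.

Δg_SB(A) = 979853.39 − 980286.20 + 0.3086×1564.8 − 0.04193×2.10×1564.8 = -87.70 mGal
Δg_SB(B) = 980131.08 − 980286.20 + 0.3086×905.1 − 0.04193×2.10×905.1 = 44.50 mGal
Difference = 44.50 − (-87.70) = 132.20 mGal

132.2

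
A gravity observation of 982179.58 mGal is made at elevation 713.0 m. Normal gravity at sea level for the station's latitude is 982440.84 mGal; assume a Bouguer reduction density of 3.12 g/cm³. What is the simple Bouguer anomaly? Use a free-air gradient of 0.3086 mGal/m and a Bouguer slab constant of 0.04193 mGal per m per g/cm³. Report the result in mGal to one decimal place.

Free-air correction = 0.3086 × 713.0 = 220.03 mGal
Free-air anomaly = 982179.58 − 982440.84 + (220.03) = -41.23 mGal
Bouguer slab correction = 0.04193 × 3.12 × 713.0 = 93.28 mGal
Simple Bouguer anomaly = -41.23 − (93.28) = -134.51 mGal

-134.5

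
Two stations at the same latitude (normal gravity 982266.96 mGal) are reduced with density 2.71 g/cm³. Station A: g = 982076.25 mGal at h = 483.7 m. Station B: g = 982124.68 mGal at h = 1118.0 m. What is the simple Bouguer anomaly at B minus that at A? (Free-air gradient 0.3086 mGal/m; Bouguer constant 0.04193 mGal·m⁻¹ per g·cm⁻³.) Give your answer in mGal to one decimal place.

Δg_SB(A) = 982076.25 − 982266.96 + 0.3086×483.7 − 0.04193×2.71×483.7 = -96.40 mGal
Δg_SB(B) = 982124.68 − 982266.96 + 0.3086×1118.0 − 0.04193×2.71×1118.0 = 75.70 mGal
Difference = 75.70 − (-96.40) = 172.10 mGal

172.1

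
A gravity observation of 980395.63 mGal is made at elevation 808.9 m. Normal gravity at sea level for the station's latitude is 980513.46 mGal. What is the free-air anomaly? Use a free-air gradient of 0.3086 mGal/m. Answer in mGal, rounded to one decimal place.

131.8

Free-air correction = 0.3086 × 808.9 = 249.63 mGal
Free-air anomaly = 980395.63 − 980513.46 + (249.63) = 131.80 mGal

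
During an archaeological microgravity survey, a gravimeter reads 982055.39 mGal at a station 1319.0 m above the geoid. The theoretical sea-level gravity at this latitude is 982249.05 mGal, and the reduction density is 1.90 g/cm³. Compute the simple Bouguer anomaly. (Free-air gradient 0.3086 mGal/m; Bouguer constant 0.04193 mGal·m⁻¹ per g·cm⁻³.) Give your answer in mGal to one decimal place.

108.3

Free-air correction = 0.3086 × 1319.0 = 407.04 mGal
Free-air anomaly = 982055.39 − 982249.05 + (407.04) = 213.38 mGal
Bouguer slab correction = 0.04193 × 1.90 × 1319.0 = 105.08 mGal
Simple Bouguer anomaly = 213.38 − (105.08) = 108.30 mGal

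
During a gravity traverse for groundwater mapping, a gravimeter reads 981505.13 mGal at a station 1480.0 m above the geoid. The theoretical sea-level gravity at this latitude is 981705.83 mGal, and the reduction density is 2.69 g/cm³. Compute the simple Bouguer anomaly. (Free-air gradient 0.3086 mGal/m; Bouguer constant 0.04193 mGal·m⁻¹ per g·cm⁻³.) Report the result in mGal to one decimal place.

Free-air correction = 0.3086 × 1480.0 = 456.73 mGal
Free-air anomaly = 981505.13 − 981705.83 + (456.73) = 256.03 mGal
Bouguer slab correction = 0.04193 × 2.69 × 1480.0 = 166.93 mGal
Simple Bouguer anomaly = 256.03 − (166.93) = 89.10 mGal

89.1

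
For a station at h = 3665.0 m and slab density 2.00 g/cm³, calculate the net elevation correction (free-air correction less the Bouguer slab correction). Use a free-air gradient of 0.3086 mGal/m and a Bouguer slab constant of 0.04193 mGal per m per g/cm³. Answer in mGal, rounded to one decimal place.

Combined gradient = 0.3086 − 0.04193 × 2.00 = 0.2247400 mGal/m
Combined elevation correction = 0.2247400 × 3665.0 = 823.7 mGal

823.7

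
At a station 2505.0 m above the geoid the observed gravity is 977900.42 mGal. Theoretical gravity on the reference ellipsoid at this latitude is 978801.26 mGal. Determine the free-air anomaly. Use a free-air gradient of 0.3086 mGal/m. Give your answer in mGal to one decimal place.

-127.8

Free-air correction = 0.3086 × 2505.0 = 773.04 mGal
Free-air anomaly = 977900.42 − 978801.26 + (773.04) = -127.80 mGal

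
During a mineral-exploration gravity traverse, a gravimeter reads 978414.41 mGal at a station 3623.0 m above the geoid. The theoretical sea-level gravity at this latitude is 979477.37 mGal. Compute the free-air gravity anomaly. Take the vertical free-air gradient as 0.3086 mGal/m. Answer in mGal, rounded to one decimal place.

Free-air correction = 0.3086 × 3623.0 = 1118.06 mGal
Free-air anomaly = 978414.41 − 979477.37 + (1118.06) = 55.10 mGal

55.1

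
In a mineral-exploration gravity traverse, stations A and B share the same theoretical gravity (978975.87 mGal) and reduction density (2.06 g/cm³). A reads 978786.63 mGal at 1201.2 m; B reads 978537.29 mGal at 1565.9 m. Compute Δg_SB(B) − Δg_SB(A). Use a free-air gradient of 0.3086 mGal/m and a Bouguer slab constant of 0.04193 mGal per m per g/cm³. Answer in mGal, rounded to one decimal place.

-168.3

Δg_SB(A) = 978786.63 − 978975.87 + 0.3086×1201.2 − 0.04193×2.06×1201.2 = 77.70 mGal
Δg_SB(B) = 978537.29 − 978975.87 + 0.3086×1565.9 − 0.04193×2.06×1565.9 = -90.60 mGal
Difference = -90.60 − (77.70) = -168.30 mGal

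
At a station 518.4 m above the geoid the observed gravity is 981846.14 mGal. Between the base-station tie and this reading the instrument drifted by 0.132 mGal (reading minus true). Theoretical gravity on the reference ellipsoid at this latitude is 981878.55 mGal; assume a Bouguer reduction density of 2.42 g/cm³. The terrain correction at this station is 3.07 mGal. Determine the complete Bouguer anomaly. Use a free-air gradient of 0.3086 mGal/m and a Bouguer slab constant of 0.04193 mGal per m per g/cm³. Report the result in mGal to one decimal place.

Drift-corrected reading = 981846.14 − (0.132) = 981846.008 mGal
Free-air correction = 0.3086 × 518.4 = 159.98 mGal
Free-air anomaly = 981846.008 − 981878.55 + (159.98) = 127.438 mGal
Bouguer slab correction = 0.04193 × 2.42 × 518.4 = 52.60 mGal
Simple Bouguer anomaly = 127.438 − (52.60) = 74.838 mGal
Complete Bouguer anomaly = 74.838 + 3.07 = 77.908 mGal

77.9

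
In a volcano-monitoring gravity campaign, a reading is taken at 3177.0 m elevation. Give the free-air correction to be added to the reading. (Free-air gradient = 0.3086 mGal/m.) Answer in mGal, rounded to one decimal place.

Free-air correction = 0.3086 × 3177.0 = 980.4 mGal

980.4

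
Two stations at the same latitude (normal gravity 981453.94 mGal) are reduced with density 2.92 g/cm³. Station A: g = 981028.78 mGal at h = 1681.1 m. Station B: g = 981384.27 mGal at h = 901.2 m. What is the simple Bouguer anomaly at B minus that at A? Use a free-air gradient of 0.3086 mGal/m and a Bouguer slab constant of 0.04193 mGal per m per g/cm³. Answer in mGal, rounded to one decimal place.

210.3

Δg_SB(A) = 981028.78 − 981453.94 + 0.3086×1681.1 − 0.04193×2.92×1681.1 = -112.20 mGal
Δg_SB(B) = 981384.27 − 981453.94 + 0.3086×901.2 − 0.04193×2.92×901.2 = 98.10 mGal
Difference = 98.10 − (-112.20) = 210.30 mGal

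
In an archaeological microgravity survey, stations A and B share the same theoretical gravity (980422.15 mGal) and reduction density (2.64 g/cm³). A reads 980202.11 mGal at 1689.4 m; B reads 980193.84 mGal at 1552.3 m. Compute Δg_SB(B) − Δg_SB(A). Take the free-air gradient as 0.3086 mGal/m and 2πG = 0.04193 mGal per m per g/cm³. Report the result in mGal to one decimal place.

Δg_SB(A) = 980202.11 − 980422.15 + 0.3086×1689.4 − 0.04193×2.64×1689.4 = 114.30 mGal
Δg_SB(B) = 980193.84 − 980422.15 + 0.3086×1552.3 − 0.04193×2.64×1552.3 = 78.90 mGal
Difference = 78.90 − (114.30) = -35.40 mGal

-35.4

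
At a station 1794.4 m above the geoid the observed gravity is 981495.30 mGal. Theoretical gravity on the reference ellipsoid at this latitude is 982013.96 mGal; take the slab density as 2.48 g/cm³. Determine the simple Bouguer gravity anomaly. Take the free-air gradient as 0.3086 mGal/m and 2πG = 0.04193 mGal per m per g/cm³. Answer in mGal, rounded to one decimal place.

-151.5

Free-air correction = 0.3086 × 1794.4 = 553.75 mGal
Free-air anomaly = 981495.30 − 982013.96 + (553.75) = 35.09 mGal
Bouguer slab correction = 0.04193 × 2.48 × 1794.4 = 186.59 mGal
Simple Bouguer anomaly = 35.09 − (186.59) = -151.50 mGal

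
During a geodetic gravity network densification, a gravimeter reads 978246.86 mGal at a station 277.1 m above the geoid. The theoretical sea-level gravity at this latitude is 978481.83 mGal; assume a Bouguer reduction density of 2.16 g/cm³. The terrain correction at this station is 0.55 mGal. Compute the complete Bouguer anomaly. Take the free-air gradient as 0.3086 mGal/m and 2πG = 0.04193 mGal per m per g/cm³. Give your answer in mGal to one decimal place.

Free-air correction = 0.3086 × 277.1 = 85.51 mGal
Free-air anomaly = 978246.86 − 978481.83 + (85.51) = -149.46 mGal
Bouguer slab correction = 0.04193 × 2.16 × 277.1 = 25.10 mGal
Simple Bouguer anomaly = -149.46 − (25.10) = -174.56 mGal
Complete Bouguer anomaly = -174.56 + 0.55 = -174.01 mGal

-174.0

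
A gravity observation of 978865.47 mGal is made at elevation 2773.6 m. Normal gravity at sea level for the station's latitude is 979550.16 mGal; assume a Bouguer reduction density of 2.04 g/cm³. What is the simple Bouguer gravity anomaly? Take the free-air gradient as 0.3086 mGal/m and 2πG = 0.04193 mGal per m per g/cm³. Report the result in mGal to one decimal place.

Free-air correction = 0.3086 × 2773.6 = 855.93 mGal
Free-air anomaly = 978865.47 − 979550.16 + (855.93) = 171.24 mGal
Bouguer slab correction = 0.04193 × 2.04 × 2773.6 = 237.25 mGal
Simple Bouguer anomaly = 171.24 − (237.25) = -66.01 mGal

-66.0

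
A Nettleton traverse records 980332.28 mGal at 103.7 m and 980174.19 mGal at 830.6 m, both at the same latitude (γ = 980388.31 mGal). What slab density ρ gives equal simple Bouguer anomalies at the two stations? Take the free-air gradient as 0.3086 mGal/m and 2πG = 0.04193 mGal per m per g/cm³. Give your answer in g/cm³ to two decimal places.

2.17

Δg_obs = 980174.19 − 980332.28 = -158.09 mGal over Δh = 830.6 − 103.7 = 726.9 m
Equal Bouguer anomalies ⇒ Δg_obs + (0.3086 − 0.04193ρ)·Δh = 0
0.3086 − 0.04193ρ = −Δg_obs/Δh = 0.21749
ρ = (0.3086 − 0.21749) / 0.04193 = 2.17 g/cm³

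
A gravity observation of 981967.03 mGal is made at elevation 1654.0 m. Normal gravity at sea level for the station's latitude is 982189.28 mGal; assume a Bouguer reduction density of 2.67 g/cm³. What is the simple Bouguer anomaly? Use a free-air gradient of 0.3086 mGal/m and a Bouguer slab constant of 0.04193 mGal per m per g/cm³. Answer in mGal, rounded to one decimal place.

103.0

Free-air correction = 0.3086 × 1654.0 = 510.42 mGal
Free-air anomaly = 981967.03 − 982189.28 + (510.42) = 288.17 mGal
Bouguer slab correction = 0.04193 × 2.67 × 1654.0 = 185.17 mGal
Simple Bouguer anomaly = 288.17 − (185.17) = 103.00 mGal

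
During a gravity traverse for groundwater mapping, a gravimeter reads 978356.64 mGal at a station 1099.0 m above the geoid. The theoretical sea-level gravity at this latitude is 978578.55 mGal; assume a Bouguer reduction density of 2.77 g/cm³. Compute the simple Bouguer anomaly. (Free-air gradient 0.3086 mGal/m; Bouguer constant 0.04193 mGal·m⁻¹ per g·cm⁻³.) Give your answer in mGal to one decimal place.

Free-air correction = 0.3086 × 1099.0 = 339.15 mGal
Free-air anomaly = 978356.64 − 978578.55 + (339.15) = 117.24 mGal
Bouguer slab correction = 0.04193 × 2.77 × 1099.0 = 127.64 mGal
Simple Bouguer anomaly = 117.24 − (127.64) = -10.40 mGal

-10.4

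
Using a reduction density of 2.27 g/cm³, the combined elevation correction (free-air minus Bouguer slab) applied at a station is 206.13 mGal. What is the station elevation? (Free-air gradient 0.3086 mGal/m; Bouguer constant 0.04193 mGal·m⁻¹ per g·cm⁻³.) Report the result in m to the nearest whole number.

Combined gradient = 0.3086 − 0.04193 × 2.27 = 0.2134189 mGal/m
h = 206.13 / 0.2134189 = 965.85 m

966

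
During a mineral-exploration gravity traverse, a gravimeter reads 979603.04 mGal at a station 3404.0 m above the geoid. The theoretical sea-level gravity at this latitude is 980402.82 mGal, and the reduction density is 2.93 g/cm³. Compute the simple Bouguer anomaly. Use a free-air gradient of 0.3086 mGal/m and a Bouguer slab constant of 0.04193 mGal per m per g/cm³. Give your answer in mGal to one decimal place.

-167.5

Free-air correction = 0.3086 × 3404.0 = 1050.47 mGal
Free-air anomaly = 979603.04 − 980402.82 + (1050.47) = 250.69 mGal
Bouguer slab correction = 0.04193 × 2.93 × 3404.0 = 418.20 mGal
Simple Bouguer anomaly = 250.69 − (418.20) = -167.51 mGal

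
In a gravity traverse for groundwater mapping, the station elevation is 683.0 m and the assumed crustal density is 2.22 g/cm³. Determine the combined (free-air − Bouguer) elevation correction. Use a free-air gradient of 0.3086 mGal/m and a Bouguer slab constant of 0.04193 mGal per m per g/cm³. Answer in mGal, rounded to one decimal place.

Combined gradient = 0.3086 − 0.04193 × 2.22 = 0.2155154 mGal/m
Combined elevation correction = 0.2155154 × 683.0 = 147.2 mGal

147.2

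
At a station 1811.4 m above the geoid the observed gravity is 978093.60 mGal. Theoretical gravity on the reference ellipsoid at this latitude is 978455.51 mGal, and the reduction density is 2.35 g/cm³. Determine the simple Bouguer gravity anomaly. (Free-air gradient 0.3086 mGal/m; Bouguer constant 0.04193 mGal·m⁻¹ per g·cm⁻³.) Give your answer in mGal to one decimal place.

Free-air correction = 0.3086 × 1811.4 = 559.00 mGal
Free-air anomaly = 978093.60 − 978455.51 + (559.00) = 197.09 mGal
Bouguer slab correction = 0.04193 × 2.35 × 1811.4 = 178.49 mGal
Simple Bouguer anomaly = 197.09 − (178.49) = 18.60 mGal

18.6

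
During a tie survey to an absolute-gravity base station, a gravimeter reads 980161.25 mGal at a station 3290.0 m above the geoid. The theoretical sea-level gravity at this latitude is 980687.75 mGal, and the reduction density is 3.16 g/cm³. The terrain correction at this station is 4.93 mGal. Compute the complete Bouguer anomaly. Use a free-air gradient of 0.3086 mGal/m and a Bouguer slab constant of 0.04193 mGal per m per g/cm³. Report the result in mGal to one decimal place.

Free-air correction = 0.3086 × 3290.0 = 1015.29 mGal
Free-air anomaly = 980161.25 − 980687.75 + (1015.29) = 488.79 mGal
Bouguer slab correction = 0.04193 × 3.16 × 3290.0 = 435.92 mGal
Simple Bouguer anomaly = 488.79 − (435.92) = 52.87 mGal
Complete Bouguer anomaly = 52.87 + 4.93 = 57.80 mGal

57.8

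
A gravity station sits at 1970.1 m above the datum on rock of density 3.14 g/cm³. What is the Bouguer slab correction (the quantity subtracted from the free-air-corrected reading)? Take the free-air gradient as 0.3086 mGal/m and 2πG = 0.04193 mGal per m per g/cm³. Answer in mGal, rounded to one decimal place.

Bouguer slab correction = 0.04193 × 3.14 × 1970.1 = 259.4 mGal

259.4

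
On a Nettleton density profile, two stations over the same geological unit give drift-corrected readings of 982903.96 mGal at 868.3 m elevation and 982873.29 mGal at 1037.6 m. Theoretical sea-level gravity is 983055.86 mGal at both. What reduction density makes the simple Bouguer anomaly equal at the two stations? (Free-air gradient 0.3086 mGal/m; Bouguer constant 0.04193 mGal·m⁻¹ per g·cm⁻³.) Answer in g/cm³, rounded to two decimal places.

3.04

Δg_obs = 982873.29 − 982903.96 = -30.67 mGal over Δh = 1037.6 − 868.3 = 169.3 m
Equal Bouguer anomalies ⇒ Δg_obs + (0.3086 − 0.04193ρ)·Δh = 0
0.3086 − 0.04193ρ = −Δg_obs/Δh = 0.18116
ρ = (0.3086 − 0.18116) / 0.04193 = 3.04 g/cm³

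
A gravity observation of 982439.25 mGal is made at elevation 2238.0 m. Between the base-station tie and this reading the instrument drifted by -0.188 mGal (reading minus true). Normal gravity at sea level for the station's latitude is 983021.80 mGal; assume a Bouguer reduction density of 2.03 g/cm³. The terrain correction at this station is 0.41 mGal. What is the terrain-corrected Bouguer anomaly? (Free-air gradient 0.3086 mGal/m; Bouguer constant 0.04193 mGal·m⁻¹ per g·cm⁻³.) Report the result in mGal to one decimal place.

-81.8

Drift-corrected reading = 982439.25 − (-0.188) = 982439.438 mGal
Free-air correction = 0.3086 × 2238.0 = 690.65 mGal
Free-air anomaly = 982439.438 − 983021.80 + (690.65) = 108.288 mGal
Bouguer slab correction = 0.04193 × 2.03 × 2238.0 = 190.49 mGal
Simple Bouguer anomaly = 108.288 − (190.49) = -82.202 mGal
Complete Bouguer anomaly = -82.202 + 0.41 = -81.792 mGal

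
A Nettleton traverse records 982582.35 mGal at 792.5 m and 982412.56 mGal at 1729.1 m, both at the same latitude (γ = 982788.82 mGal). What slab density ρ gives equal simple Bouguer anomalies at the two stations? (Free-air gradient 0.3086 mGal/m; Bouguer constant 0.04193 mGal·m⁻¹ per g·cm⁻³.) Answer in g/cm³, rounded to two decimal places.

Δg_obs = 982412.56 − 982582.35 = -169.79 mGal over Δh = 1729.1 − 792.5 = 936.6 m
Equal Bouguer anomalies ⇒ Δg_obs + (0.3086 − 0.04193ρ)·Δh = 0
0.3086 − 0.04193ρ = −Δg_obs/Δh = 0.18128
ρ = (0.3086 − 0.18128) / 0.04193 = 3.04 g/cm³

3.04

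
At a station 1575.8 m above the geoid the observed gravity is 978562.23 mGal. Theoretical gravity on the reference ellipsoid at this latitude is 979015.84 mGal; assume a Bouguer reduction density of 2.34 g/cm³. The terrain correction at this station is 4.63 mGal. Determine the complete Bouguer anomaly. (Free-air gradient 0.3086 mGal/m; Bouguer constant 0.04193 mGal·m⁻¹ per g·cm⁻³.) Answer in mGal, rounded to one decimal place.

Free-air correction = 0.3086 × 1575.8 = 486.29 mGal
Free-air anomaly = 978562.23 − 979015.84 + (486.29) = 32.68 mGal
Bouguer slab correction = 0.04193 × 2.34 × 1575.8 = 154.61 mGal
Simple Bouguer anomaly = 32.68 − (154.61) = -121.93 mGal
Complete Bouguer anomaly = -121.93 + 4.63 = -117.30 mGal

-117.3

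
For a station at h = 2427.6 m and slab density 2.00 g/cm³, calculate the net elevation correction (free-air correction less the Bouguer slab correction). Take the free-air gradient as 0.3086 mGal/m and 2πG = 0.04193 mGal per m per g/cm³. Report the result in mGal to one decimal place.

545.6

Combined gradient = 0.3086 − 0.04193 × 2.00 = 0.2247400 mGal/m
Combined elevation correction = 0.2247400 × 2427.6 = 545.6 mGal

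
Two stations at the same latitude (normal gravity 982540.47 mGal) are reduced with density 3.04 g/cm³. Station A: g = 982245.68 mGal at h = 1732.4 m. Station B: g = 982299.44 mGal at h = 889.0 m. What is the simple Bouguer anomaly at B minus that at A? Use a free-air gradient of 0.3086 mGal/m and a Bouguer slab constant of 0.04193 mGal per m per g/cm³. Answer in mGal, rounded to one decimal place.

Δg_SB(A) = 982245.68 − 982540.47 + 0.3086×1732.4 − 0.04193×3.04×1732.4 = 19.00 mGal
Δg_SB(B) = 982299.44 − 982540.47 + 0.3086×889.0 − 0.04193×3.04×889.0 = -80.00 mGal
Difference = -80.00 − (19.00) = -99.00 mGal

-99.0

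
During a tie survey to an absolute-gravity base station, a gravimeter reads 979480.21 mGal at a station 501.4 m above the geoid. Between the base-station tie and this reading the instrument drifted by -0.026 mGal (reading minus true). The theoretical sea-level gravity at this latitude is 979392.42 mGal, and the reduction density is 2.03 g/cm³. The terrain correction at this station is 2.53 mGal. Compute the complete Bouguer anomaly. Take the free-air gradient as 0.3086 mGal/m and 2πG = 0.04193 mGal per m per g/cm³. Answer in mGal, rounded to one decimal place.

202.4

Drift-corrected reading = 979480.21 − (-0.026) = 979480.236 mGal
Free-air correction = 0.3086 × 501.4 = 154.73 mGal
Free-air anomaly = 979480.236 − 979392.42 + (154.73) = 242.546 mGal
Bouguer slab correction = 0.04193 × 2.03 × 501.4 = 42.68 mGal
Simple Bouguer anomaly = 242.546 − (42.68) = 199.866 mGal
Complete Bouguer anomaly = 199.866 + 2.53 = 202.396 mGal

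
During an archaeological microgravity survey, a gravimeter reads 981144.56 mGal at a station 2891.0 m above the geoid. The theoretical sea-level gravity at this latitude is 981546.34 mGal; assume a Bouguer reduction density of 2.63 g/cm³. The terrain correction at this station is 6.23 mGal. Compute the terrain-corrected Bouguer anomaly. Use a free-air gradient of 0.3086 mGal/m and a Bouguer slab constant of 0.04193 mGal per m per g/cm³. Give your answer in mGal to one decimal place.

177.8

Free-air correction = 0.3086 × 2891.0 = 892.16 mGal
Free-air anomaly = 981144.56 − 981546.34 + (892.16) = 490.38 mGal
Bouguer slab correction = 0.04193 × 2.63 × 2891.0 = 318.81 mGal
Simple Bouguer anomaly = 490.38 − (318.81) = 171.57 mGal
Complete Bouguer anomaly = 171.57 + 6.23 = 177.80 mGal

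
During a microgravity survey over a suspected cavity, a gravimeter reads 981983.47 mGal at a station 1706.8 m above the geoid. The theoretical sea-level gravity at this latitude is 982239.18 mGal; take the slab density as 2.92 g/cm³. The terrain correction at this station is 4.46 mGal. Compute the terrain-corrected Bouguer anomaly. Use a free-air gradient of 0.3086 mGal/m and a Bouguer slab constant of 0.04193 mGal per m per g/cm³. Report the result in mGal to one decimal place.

66.5

Free-air correction = 0.3086 × 1706.8 = 526.72 mGal
Free-air anomaly = 981983.47 − 982239.18 + (526.72) = 271.01 mGal
Bouguer slab correction = 0.04193 × 2.92 × 1706.8 = 208.97 mGal
Simple Bouguer anomaly = 271.01 − (208.97) = 62.04 mGal
Complete Bouguer anomaly = 62.04 + 4.46 = 66.50 mGal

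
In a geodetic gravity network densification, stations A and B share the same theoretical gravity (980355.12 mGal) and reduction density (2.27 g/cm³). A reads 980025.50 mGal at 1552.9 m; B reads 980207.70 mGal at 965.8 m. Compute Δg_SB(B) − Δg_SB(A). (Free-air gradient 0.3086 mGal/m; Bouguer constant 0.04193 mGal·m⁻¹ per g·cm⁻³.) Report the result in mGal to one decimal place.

56.9

Δg_SB(A) = 980025.50 − 980355.12 + 0.3086×1552.9 − 0.04193×2.27×1552.9 = 1.80 mGal
Δg_SB(B) = 980207.70 − 980355.12 + 0.3086×965.8 − 0.04193×2.27×965.8 = 58.70 mGal
Difference = 58.70 − (1.80) = 56.90 mGal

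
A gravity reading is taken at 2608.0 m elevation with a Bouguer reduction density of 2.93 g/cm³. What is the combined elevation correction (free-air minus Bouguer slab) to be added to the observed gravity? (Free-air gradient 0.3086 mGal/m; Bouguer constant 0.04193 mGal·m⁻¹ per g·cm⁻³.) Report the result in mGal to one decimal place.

Combined gradient = 0.3086 − 0.04193 × 2.93 = 0.1857451 mGal/m
Combined elevation correction = 0.1857451 × 2608.0 = 484.4 mGal

484.4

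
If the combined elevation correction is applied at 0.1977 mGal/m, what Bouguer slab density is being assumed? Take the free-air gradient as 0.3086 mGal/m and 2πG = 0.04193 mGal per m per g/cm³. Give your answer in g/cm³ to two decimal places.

0.1977 = 0.3086 − 0.04193 × ρ
ρ = (0.3086 − 0.1977) / 0.04193 = 2.64 g/cm³

2.64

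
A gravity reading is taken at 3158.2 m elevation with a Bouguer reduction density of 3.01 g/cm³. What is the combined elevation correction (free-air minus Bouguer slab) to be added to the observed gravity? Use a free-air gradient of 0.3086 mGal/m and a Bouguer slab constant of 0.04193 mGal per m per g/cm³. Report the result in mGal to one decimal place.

Combined gradient = 0.3086 − 0.04193 × 3.01 = 0.1823907 mGal/m
Combined elevation correction = 0.1823907 × 3158.2 = 576.0 mGal

576.0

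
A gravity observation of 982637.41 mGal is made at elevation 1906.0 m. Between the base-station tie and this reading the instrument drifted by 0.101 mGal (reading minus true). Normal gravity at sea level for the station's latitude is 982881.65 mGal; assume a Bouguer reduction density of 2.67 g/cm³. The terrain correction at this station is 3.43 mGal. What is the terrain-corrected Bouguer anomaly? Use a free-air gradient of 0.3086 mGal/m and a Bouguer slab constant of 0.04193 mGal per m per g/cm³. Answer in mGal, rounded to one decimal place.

133.9

Drift-corrected reading = 982637.41 − (0.101) = 982637.309 mGal
Free-air correction = 0.3086 × 1906.0 = 588.19 mGal
Free-air anomaly = 982637.309 − 982881.65 + (588.19) = 343.849 mGal
Bouguer slab correction = 0.04193 × 2.67 × 1906.0 = 213.38 mGal
Simple Bouguer anomaly = 343.849 − (213.38) = 130.469 mGal
Complete Bouguer anomaly = 130.469 + 3.43 = 133.899 mGal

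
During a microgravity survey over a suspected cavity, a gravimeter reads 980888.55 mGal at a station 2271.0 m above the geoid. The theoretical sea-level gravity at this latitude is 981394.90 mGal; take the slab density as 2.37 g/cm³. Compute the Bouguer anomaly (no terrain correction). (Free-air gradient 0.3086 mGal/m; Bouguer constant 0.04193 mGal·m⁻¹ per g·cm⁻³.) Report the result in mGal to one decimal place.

-31.2

Free-air correction = 0.3086 × 2271.0 = 700.83 mGal
Free-air anomaly = 980888.55 − 981394.90 + (700.83) = 194.48 mGal
Bouguer slab correction = 0.04193 × 2.37 × 2271.0 = 225.68 mGal
Simple Bouguer anomaly = 194.48 − (225.68) = -31.20 mGal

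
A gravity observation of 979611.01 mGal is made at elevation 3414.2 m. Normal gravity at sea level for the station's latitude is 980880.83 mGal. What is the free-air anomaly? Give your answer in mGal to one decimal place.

-216.2

Free-air correction = 0.3086 × 3414.2 = 1053.62 mGal
Free-air anomaly = 979611.01 − 980880.83 + (1053.62) = -216.20 mGal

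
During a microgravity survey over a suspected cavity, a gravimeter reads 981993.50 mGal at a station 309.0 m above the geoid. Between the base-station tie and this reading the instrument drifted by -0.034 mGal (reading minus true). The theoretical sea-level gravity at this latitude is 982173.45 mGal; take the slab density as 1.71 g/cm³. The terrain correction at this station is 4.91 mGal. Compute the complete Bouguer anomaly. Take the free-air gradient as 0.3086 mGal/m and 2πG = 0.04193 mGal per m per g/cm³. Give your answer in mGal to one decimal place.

Drift-corrected reading = 981993.50 − (-0.034) = 981993.534 mGal
Free-air correction = 0.3086 × 309.0 = 95.36 mGal
Free-air anomaly = 981993.534 − 982173.45 + (95.36) = -84.556 mGal
Bouguer slab correction = 0.04193 × 1.71 × 309.0 = 22.16 mGal
Simple Bouguer anomaly = -84.556 − (22.16) = -106.716 mGal
Complete Bouguer anomaly = -106.716 + 4.91 = -101.806 mGal

-101.8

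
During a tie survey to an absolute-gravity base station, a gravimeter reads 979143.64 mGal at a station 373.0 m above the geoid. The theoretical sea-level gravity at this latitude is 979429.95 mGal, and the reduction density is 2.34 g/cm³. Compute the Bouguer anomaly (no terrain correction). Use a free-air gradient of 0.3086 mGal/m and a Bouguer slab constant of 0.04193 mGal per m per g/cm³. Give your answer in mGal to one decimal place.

-207.8

Free-air correction = 0.3086 × 373.0 = 115.11 mGal
Free-air anomaly = 979143.64 − 979429.95 + (115.11) = -171.20 mGal
Bouguer slab correction = 0.04193 × 2.34 × 373.0 = 36.60 mGal
Simple Bouguer anomaly = -171.20 − (36.60) = -207.80 mGal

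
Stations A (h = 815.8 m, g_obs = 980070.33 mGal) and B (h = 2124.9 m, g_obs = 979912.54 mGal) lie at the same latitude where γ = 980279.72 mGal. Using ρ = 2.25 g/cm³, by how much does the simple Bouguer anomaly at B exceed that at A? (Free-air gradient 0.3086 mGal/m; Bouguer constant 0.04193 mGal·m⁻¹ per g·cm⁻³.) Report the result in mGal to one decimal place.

Δg_SB(A) = 980070.33 − 980279.72 + 0.3086×815.8 − 0.04193×2.25×815.8 = -34.60 mGal
Δg_SB(B) = 979912.54 − 980279.72 + 0.3086×2124.9 − 0.04193×2.25×2124.9 = 88.10 mGal
Difference = 88.10 − (-34.60) = 122.70 mGal

122.7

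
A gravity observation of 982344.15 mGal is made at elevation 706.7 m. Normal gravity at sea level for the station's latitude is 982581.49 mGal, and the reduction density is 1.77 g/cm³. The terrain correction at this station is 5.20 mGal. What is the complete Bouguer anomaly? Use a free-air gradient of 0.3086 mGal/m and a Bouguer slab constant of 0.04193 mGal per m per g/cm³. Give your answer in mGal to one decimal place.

-66.5

Free-air correction = 0.3086 × 706.7 = 218.09 mGal
Free-air anomaly = 982344.15 − 982581.49 + (218.09) = -19.25 mGal
Bouguer slab correction = 0.04193 × 1.77 × 706.7 = 52.45 mGal
Simple Bouguer anomaly = -19.25 − (52.45) = -71.70 mGal
Complete Bouguer anomaly = -71.70 + 5.20 = -66.50 mGal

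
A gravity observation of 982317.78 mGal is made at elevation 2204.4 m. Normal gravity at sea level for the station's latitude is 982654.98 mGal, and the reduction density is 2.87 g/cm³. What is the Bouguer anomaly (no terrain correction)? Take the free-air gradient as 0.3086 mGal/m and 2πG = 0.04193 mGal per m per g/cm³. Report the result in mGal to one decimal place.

Free-air correction = 0.3086 × 2204.4 = 680.28 mGal
Free-air anomaly = 982317.78 − 982654.98 + (680.28) = 343.08 mGal
Bouguer slab correction = 0.04193 × 2.87 × 2204.4 = 265.28 mGal
Simple Bouguer anomaly = 343.08 − (265.28) = 77.80 mGal

77.8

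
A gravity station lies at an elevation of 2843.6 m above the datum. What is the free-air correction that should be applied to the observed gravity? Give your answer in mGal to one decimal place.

Free-air correction = 0.3086 × 2843.6 = 877.5 mGal

877.5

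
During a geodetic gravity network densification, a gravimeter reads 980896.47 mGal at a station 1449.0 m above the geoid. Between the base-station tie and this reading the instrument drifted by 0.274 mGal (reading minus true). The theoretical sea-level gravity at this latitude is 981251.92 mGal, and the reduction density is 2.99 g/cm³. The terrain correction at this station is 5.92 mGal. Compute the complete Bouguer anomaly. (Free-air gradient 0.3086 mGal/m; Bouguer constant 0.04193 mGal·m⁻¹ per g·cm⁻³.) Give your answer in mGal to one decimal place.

-84.3

Drift-corrected reading = 980896.47 − (0.274) = 980896.196 mGal
Free-air correction = 0.3086 × 1449.0 = 447.16 mGal
Free-air anomaly = 980896.196 − 981251.92 + (447.16) = 91.436 mGal
Bouguer slab correction = 0.04193 × 2.99 × 1449.0 = 181.66 mGal
Simple Bouguer anomaly = 91.436 − (181.66) = -90.224 mGal
Complete Bouguer anomaly = -90.224 + 5.92 = -84.304 mGal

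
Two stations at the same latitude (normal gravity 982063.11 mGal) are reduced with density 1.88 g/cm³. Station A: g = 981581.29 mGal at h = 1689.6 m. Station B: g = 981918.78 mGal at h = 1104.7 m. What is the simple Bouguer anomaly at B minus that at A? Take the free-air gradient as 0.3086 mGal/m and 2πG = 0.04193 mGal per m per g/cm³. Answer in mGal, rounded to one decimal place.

Δg_SB(A) = 981581.29 − 982063.11 + 0.3086×1689.6 − 0.04193×1.88×1689.6 = -93.60 mGal
Δg_SB(B) = 981918.78 − 982063.11 + 0.3086×1104.7 − 0.04193×1.88×1104.7 = 109.50 mGal
Difference = 109.50 − (-93.60) = 203.10 mGal

203.1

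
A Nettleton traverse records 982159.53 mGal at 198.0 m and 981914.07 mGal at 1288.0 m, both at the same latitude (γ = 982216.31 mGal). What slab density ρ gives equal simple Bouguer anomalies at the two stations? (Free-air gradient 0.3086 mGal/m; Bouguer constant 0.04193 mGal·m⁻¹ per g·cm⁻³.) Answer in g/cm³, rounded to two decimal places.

1.99

Δg_obs = 981914.07 − 982159.53 = -245.46 mGal over Δh = 1288.0 − 198.0 = 1090.0 m
Equal Bouguer anomalies ⇒ Δg_obs + (0.3086 − 0.04193ρ)·Δh = 0
0.3086 − 0.04193ρ = −Δg_obs/Δh = 0.22519
ρ = (0.3086 − 0.22519) / 0.04193 = 1.99 g/cm³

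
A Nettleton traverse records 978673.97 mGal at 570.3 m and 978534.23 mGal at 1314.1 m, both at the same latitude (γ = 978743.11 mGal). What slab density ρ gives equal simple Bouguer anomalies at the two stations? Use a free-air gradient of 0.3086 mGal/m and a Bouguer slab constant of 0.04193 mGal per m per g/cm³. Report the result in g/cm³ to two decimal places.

Δg_obs = 978534.23 − 978673.97 = -139.74 mGal over Δh = 1314.1 − 570.3 = 743.8 m
Equal Bouguer anomalies ⇒ Δg_obs + (0.3086 − 0.04193ρ)·Δh = 0
0.3086 − 0.04193ρ = −Δg_obs/Δh = 0.18787
ρ = (0.3086 − 0.18787) / 0.04193 = 2.88 g/cm³

2.88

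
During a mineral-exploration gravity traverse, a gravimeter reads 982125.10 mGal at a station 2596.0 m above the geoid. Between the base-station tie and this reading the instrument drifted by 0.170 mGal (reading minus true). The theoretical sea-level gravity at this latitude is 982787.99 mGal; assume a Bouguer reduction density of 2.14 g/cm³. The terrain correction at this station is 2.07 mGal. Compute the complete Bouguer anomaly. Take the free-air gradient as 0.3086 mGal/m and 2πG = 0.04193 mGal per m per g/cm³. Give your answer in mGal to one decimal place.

Drift-corrected reading = 982125.10 − (0.170) = 982124.930 mGal
Free-air correction = 0.3086 × 2596.0 = 801.13 mGal
Free-air anomaly = 982124.930 − 982787.99 + (801.13) = 138.070 mGal
Bouguer slab correction = 0.04193 × 2.14 × 2596.0 = 232.94 mGal
Simple Bouguer anomaly = 138.070 − (232.94) = -94.870 mGal
Complete Bouguer anomaly = -94.870 + 2.07 = -92.800 mGal

-92.8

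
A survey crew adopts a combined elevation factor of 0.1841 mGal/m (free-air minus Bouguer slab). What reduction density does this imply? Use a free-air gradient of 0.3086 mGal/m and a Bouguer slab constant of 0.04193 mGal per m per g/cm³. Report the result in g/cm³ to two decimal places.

0.1841 = 0.3086 − 0.04193 × ρ
ρ = (0.3086 − 0.1841) / 0.04193 = 2.97 g/cm³

2.97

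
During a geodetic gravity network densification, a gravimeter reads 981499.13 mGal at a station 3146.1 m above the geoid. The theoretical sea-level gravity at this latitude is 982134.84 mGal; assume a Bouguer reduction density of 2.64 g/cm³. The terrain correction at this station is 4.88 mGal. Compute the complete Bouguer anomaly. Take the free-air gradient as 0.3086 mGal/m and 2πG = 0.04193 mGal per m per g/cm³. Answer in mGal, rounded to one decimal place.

Free-air correction = 0.3086 × 3146.1 = 970.89 mGal
Free-air anomaly = 981499.13 − 982134.84 + (970.89) = 335.18 mGal
Bouguer slab correction = 0.04193 × 2.64 × 3146.1 = 348.26 mGal
Simple Bouguer anomaly = 335.18 − (348.26) = -13.08 mGal
Complete Bouguer anomaly = -13.08 + 4.88 = -8.20 mGal

-8.2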